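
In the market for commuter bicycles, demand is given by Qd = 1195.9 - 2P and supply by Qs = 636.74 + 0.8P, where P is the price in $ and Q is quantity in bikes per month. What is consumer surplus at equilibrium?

At equilibrium Qd = Qs, so 1195.9 - 2P = 636.74 + 0.8P; collecting terms, 559.16 = 2.8P and P* = 199.7.
Plugging P* into demand: Q* = 1195.9 - 2(199.7) = 796.5.
Demand choke price (Qd = 0): P = 1195.9/2 = 597.95. Consumer surplus = ½ × (597.95 - 199.7) × 796.5 = 158603.0625.

Consumer surplus = 158603.0625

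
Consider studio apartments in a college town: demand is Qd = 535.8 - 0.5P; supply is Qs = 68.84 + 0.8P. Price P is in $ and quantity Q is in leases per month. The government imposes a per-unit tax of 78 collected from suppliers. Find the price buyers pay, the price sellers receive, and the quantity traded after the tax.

P_b = 407.2, P_s = 329.2, Q = 332.2

The tax drives a wedge P_b - P_s = 78. Substituting P_s = P_b - 78 into supply: Qs = 6.44 + 0.8P_b.
Equate demand and the shifted supply: 535.8 - 0.5P_b = 6.44 + 0.8P_b, giving 1.3P_b = 529.36, so P_b = 407.2.
Then P_s = 407.2 - 78 = 329.2 and Q = 535.8 - 0.5(407.2) = 332.2.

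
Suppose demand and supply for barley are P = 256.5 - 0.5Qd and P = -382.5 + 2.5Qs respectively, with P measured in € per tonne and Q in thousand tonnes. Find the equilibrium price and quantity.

P* = 150, Q* = 213

Solving each curve for Q: Qd = 513 - 2P and Qs = 153 + 0.4P.
At equilibrium Qd = Qs, so 513 - 2P = 153 + 0.4P; collecting terms, 360 = 2.4P and P* = 150.
Then Q* = 513 - 2(150) = 213.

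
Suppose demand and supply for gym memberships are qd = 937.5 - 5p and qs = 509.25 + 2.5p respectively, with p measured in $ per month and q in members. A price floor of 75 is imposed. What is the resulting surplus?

At p = 75: qd = 562.5 and qs = 696.75.
Surplus = qs - qd = 696.75 - 562.5 = 134.25.

Surplus = 134.25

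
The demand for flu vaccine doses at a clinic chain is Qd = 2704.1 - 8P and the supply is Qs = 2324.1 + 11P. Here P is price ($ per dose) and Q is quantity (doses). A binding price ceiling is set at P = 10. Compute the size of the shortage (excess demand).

At P = 10: Qd = 2624.1 and Qs = 2434.1.
Shortage = Qd - Qs = 2624.1 - 2434.1 = 190.

Shortage = 190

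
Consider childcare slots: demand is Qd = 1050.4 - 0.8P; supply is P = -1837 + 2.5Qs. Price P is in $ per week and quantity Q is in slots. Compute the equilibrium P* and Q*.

Solving each curve for Q: Qs = 734.8 + 0.4P.
At equilibrium Qd = Qs, so 1050.4 - 0.8P = 734.8 + 0.4P; collecting terms, 315.6 = 1.2P and P* = 263.
Plugging P* into demand: Q* = 1050.4 - 0.8(263) = 840.

P* = 263, Q* = 840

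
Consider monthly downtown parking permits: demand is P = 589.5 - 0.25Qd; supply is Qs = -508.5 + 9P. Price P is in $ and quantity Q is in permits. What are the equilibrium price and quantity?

P* = 220.5, Q* = 1476

In direct form, Qd = 2358 - 4P.
At equilibrium Qd = Qs, so 2358 - 4P = -508.5 + 9P; collecting terms, 2866.5 = 13P and P* = 220.5.
Plugging P* into demand: Q* = 2358 - 4(220.5) = 1476.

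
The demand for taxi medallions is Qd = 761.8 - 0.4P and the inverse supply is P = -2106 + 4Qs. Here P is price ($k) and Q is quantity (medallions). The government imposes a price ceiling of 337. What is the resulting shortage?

Solving each curve for Q: Qs = 526.5 + 0.25P.
With P fixed at 337, quantity demanded is 627 and quantity supplied is 610.75.
Shortage = Qd - Qs = 627 - 610.75 = 16.25.

Shortage = 16.25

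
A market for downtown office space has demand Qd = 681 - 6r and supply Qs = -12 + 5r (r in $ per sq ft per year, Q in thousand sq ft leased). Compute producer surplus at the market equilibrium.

At equilibrium Qd = Qs, so 681 - 6r = -12 + 5r; collecting terms, 693 = 11r and r* = 63.
Then Q* = 681 - 6(63) = 303.
Supply choke price (Qs = 0): r = 2.4. Producer surplus = ½ × (63 - 2.4) × 303 = 9180.9.

Producer surplus = 9180.9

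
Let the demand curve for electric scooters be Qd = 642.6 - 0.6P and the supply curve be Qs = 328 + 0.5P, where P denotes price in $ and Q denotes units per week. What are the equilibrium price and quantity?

Equating demand and supply, 642.6 - 0.6P = 328 + 0.5P gives 1.1P = 314.6, so P* = 286.
Plugging P* into demand: Q* = 642.6 - 0.6(286) = 471.

P* = 286, Q* = 471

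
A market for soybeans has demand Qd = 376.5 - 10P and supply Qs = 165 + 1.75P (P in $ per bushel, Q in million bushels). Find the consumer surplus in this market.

Consumer surplus = 1930.6125

Equating demand and supply, 376.5 - 10P = 165 + 1.75P gives 11.75P = 211.5, so P* = 18.
Then Q* = 376.5 - 10(18) = 196.5.
Demand choke price (Qd = 0): P = 376.5/10 = 37.65. Consumer surplus = ½ × (37.65 - 18) × 196.5 = 1930.6125.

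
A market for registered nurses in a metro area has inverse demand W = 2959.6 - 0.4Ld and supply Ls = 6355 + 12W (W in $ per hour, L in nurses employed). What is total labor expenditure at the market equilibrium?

In direct form, Ld = 7399 - 2.5W.
The market clears where 7399 - 2.5W = 6355 + 12W. Rearranging, 14.5W = 1044, hence W* = 72.
From the demand curve, L* = 7399 - 2.5(72) = 7219.
Total labor expenditure = W* × L* = 72 × 7219 = 519768.

Total labor expenditure = 519768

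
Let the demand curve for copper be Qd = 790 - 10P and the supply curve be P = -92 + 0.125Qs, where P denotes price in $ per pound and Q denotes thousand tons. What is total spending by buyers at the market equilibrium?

Total spending by buyers = 2280

Solving each curve for Q: Qs = 736 + 8P.
Set Qd = Qs: 790 - 10P = 736 + 8P, so 54 = 18P and P* = 3.
Then Q* = 790 - 10(3) = 760.
Total spending by buyers = P* × Q* = 3 × 760 = 2280.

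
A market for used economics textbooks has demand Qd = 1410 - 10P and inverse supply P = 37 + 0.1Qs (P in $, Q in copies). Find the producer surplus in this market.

Solving each curve for Q: Qs = -370 + 10P.
Equating demand and supply, 1410 - 10P = -370 + 10P gives 20P = 1780, so P* = 89.
Substitute back: Q* = 1410 - 10(89) = 520.
Supply choke price (Qs = 0): P = 37. Producer surplus = ½ × (89 - 37) × 520 = 13520.

Producer surplus = 13520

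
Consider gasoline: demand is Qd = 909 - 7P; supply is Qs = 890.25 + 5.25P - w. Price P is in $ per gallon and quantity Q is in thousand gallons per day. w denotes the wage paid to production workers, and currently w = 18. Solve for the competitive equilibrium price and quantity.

P* = 3, Q* = 888

With w = 18, supply is Qs = 872.25 + 5.25P.
The market clears where 909 - 7P = 872.25 + 5.25P. Rearranging, 12.25P = 36.75, hence P* = 3.
Plugging P* into demand: Q* = 909 - 7(3) = 888.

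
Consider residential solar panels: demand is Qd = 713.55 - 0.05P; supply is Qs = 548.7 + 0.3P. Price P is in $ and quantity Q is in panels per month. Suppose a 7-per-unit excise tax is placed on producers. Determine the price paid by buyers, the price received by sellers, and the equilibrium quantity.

P_b = 477, P_s = 470, Q = 689.7

With a tax of 7 on producers, they supply based on the net price P_s = P_b - 7, so Qs = 546.6 + 0.3P_b.
Market clearing requires 713.55 - 0.05P_b = 546.6 + 0.3P_b; hence 166.95 = 0.35P_b and P_b = 477.
So P_s = 470 and the quantity traded is Q = 713.55 - 0.05(477) = 689.7.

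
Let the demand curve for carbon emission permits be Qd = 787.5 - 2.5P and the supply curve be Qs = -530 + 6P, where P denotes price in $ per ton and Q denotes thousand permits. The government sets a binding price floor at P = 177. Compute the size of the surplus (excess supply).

With P fixed at 177, quantity demanded is 345 and quantity supplied is 532.
Surplus = Qs - Qd = 532 - 345 = 187.

Surplus = 187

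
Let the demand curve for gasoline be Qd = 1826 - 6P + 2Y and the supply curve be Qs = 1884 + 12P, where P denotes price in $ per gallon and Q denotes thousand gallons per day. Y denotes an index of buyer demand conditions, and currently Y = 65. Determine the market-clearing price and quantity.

With Y = 65, demand is Qd = 1956 - 6P.
At equilibrium Qd = Qs, so 1956 - 6P = 1884 + 12P; collecting terms, 72 = 18P and P* = 4.
From the demand curve, Q* = 1956 - 6(4) = 1932.

P* = 4, Q* = 1932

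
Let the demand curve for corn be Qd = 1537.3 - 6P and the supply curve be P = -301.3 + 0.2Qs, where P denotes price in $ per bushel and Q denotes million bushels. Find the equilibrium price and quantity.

Inverting to quantity form: Qs = 1506.5 + 5P.
Set Qd = Qs: 1537.3 - 6P = 1506.5 + 5P, so 30.8 = 11P and P* = 2.8.
Then Q* = 1537.3 - 6(2.8) = 1520.5.

P* = 2.8, Q* = 1520.5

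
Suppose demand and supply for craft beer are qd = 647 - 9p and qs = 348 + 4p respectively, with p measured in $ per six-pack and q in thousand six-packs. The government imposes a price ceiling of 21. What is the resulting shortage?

With p fixed at 21, quantity demanded is 458 and quantity supplied is 432.
Shortage = qd - qs = 458 - 432 = 26.

Shortage = 26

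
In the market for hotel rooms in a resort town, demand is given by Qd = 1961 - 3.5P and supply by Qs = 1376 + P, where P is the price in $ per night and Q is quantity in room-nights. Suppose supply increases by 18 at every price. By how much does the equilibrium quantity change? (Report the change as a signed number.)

Equating demand and supply, 1961 - 3.5P = 1376 + P gives 4.5P = 585, so P* = 130.
From the demand curve, Q* = 1961 - 3.5(130) = 1506.
After the shift, supply is Qs = 1394 + P.
The new intersection has 567 = 4.5P, i.e. P = 126, Q = 1520.
ΔQ = 1520 - 1506 = 14.

ΔQ = 14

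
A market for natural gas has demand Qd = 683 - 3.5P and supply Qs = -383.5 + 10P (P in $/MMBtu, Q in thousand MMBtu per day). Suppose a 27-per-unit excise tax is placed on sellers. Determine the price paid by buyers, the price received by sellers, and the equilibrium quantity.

P_b = 99, P_s = 72, Q = 336.5

Sellers keep P_s = P_b - 27 per unit, so supply in terms of the buyer price is Qs = -653.5 + 10P_b.
Set Qd = Qs: 683 - 3.5P_b = -653.5 + 10P_b, so 1336.5 = 13.5P_b and P_b = 99.
Then P_s = 99 - 27 = 72 and Q = 683 - 3.5(99) = 336.5.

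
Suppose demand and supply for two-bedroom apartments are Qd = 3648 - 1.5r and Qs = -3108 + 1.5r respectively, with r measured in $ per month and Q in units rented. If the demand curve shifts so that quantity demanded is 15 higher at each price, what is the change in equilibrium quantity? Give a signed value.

ΔQ = 7.5

Equating demand and supply, 3648 - 1.5r = -3108 + 1.5r gives 3r = 6756, so r* = 2252.
Substitute back: Q* = 3648 - 1.5(2252) = 270.
After the shift, demand is Qd = 3663 - 1.5r.
New equilibrium: 6771 = 3r, so r = 2257 and Q = 277.5.
ΔQ = 277.5 - 270 = 7.5.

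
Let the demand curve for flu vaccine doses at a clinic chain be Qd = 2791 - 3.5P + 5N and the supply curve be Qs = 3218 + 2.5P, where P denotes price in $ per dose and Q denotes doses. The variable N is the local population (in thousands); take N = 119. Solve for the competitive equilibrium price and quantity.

P* = 28, Q* = 3288

With N = 119, demand is Qd = 3386 - 3.5P.
The market clears where 3386 - 3.5P = 3218 + 2.5P. Rearranging, 6P = 168, hence P* = 28.
Then Q* = 3386 - 3.5(28) = 3288.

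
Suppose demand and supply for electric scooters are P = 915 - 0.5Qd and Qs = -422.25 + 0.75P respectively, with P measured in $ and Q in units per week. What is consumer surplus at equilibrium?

Inverting to quantity form: Qd = 1830 - 2P.
Set Qd = Qs: 1830 - 2P = -422.25 + 0.75P, so 2252.25 = 2.75P and P* = 819.
Substitute back: Q* = 1830 - 2(819) = 192.
Demand choke price (Qd = 0): P = 1830/2 = 915. Consumer surplus = ½ × (915 - 819) × 192 = 9216.

Consumer surplus = 9216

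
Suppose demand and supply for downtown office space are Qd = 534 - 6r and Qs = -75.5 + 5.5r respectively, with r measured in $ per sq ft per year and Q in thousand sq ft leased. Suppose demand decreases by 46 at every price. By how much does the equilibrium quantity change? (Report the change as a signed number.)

ΔQ = -22

Equating demand and supply, 534 - 6r = -75.5 + 5.5r gives 11.5r = 609.5, so r* = 53.
Plugging r* into demand: Q* = 534 - 6(53) = 216.
After the shift, demand is Qd = 488 - 6r.
New equilibrium: 563.5 = 11.5r, so r = 49 and Q = 194.
ΔQ = 194 - 216 = -22.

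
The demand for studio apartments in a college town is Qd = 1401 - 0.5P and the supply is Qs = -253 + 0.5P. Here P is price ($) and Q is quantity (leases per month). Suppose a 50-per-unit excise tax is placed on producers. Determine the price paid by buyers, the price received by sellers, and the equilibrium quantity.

P_b = 1679, P_s = 1629, Q = 561.5

Producers keep P_s = P_b - 50 per unit, so supply in terms of the buyer price is Qs = -278 + 0.5P_b.
Market clearing requires 1401 - 0.5P_b = -278 + 0.5P_b; hence 1679 = P_b and P_b = 1679.
So P_s = 1629 and the quantity traded is Q = 1401 - 0.5(1679) = 561.5.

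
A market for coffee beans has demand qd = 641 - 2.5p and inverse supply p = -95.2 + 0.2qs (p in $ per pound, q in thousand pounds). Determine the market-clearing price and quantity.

Inverting to quantity form: qs = 476 + 5p.
At equilibrium qd = qs, so 641 - 2.5p = 476 + 5p; collecting terms, 165 = 7.5p and p* = 22.
From the demand curve, q* = 641 - 2.5(22) = 586.

p* = 22, q* = 586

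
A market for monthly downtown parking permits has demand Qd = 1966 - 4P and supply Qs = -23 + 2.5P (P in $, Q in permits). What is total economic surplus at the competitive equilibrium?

The market clears where 1966 - 4P = -23 + 2.5P. Rearranging, 6.5P = 1989, hence P* = 306.
Then Q* = 1966 - 4(306) = 742.
Demand choke price = 491.5; supply choke price = 9.2. CS = ½(491.5 - 306)(742) = 68820.5; PS = ½(306 - 9.2)(742) = 110112.8. Total surplus = 178933.3.

Total surplus = 178933.3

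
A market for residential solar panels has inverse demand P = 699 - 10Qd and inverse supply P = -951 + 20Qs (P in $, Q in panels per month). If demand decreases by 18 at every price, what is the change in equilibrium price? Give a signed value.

In direct form, Qd = 69.9 - 0.1P and Qs = 47.55 + 0.05P.
At equilibrium Qd = Qs, so 69.9 - 0.1P = 47.55 + 0.05P; collecting terms, 22.35 = 0.15P and P* = 149.
Substitute back: Q* = 69.9 - 0.1(149) = 55.
After the shift, demand is Qd = 51.9 - 0.1P.
New equilibrium: 4.35 = 0.15P, so P = 29 and Q = 49.
ΔP = 29 - 149 = -120.

ΔP = -120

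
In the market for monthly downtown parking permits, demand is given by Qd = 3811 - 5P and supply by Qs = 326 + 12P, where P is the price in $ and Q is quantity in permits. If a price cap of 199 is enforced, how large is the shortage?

Shortage = 102

With P fixed at 199, quantity demanded is 2816 and quantity supplied is 2714.
Shortage = Qd - Qs = 2816 - 2714 = 102.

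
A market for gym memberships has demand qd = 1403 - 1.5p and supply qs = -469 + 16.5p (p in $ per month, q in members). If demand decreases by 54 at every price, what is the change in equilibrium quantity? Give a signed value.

At equilibrium qd = qs, so 1403 - 1.5p = -469 + 16.5p; collecting terms, 1872 = 18p and p* = 104.
Then q* = 1403 - 1.5(104) = 1247.
After the shift, demand is qd = 1349 - 1.5p.
The new intersection has 1818 = 18p, i.e. p = 101, q = 1197.5.
Δq = 1197.5 - 1247 = -49.5.

Δq = -49.5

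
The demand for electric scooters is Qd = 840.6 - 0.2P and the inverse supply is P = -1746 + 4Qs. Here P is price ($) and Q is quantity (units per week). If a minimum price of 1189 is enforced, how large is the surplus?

Solving each curve for Q: Qs = 436.5 + 0.25P.
With P fixed at 1189, quantity demanded is 602.8 and quantity supplied is 733.75.
Surplus = Qs - Qd = 733.75 - 602.8 = 130.95.

Surplus = 130.95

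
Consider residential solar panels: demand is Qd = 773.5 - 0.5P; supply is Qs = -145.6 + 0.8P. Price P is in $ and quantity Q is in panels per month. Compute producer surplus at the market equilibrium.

The market clears where 773.5 - 0.5P = -145.6 + 0.8P. Rearranging, 1.3P = 919.1, hence P* = 707.
Plugging P* into demand: Q* = 773.5 - 0.5(707) = 420.
Supply choke price (Qs = 0): P = 182. Producer surplus = ½ × (707 - 182) × 420 = 110250.

Producer surplus = 110250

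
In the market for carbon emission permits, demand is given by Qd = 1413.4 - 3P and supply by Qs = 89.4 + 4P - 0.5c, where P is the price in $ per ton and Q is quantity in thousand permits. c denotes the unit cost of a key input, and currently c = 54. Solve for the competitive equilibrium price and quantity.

With c = 54, supply is Qs = 62.4 + 4P.
At equilibrium Qd = Qs, so 1413.4 - 3P = 62.4 + 4P; collecting terms, 1351 = 7P and P* = 193.
Substitute back: Q* = 1413.4 - 3(193) = 834.4.

P* = 193, Q* = 834.4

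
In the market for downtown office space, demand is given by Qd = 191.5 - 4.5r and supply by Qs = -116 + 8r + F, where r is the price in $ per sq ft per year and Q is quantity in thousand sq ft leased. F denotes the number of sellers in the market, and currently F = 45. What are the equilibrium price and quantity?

r* = 21, Q* = 97

With F = 45, supply is Qs = -71 + 8r.
At equilibrium Qd = Qs, so 191.5 - 4.5r = -71 + 8r; collecting terms, 262.5 = 12.5r and r* = 21.
Substitute back: Q* = 191.5 - 4.5(21) = 97.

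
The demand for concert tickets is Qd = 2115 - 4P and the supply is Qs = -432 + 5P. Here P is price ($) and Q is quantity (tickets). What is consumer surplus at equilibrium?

The market clears where 2115 - 4P = -432 + 5P. Rearranging, 9P = 2547, hence P* = 283.
Then Q* = 2115 - 4(283) = 983.
Demand choke price (Qd = 0): P = 2115/4 = 528.75. Consumer surplus = ½ × (528.75 - 283) × 983 = 120786.125.

Consumer surplus = 120786.125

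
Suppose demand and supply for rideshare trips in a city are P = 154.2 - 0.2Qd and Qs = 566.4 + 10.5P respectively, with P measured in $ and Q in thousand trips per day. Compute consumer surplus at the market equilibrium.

Rewriting in direct form: Qd = 771 - 5P.
Set Qd = Qs: 771 - 5P = 566.4 + 10.5P, so 204.6 = 15.5P and P* = 13.2.
Then Q* = 771 - 5(13.2) = 705.
Demand choke price (Qd = 0): P = 771/5 = 154.2. Consumer surplus = ½ × (154.2 - 13.2) × 705 = 49702.5.

Consumer surplus = 49702.5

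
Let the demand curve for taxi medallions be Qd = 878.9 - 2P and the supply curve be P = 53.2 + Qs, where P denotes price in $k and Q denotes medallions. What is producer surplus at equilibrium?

Inverting to quantity form: Qs = -53.2 + P.
The market clears where 878.9 - 2P = -53.2 + P. Rearranging, 3P = 932.1, hence P* = 310.7.
From the demand curve, Q* = 878.9 - 2(310.7) = 257.5.
Supply choke price (Qs = 0): P = 53.2. Producer surplus = ½ × (310.7 - 53.2) × 257.5 = 33153.125.

Producer surplus = 33153.125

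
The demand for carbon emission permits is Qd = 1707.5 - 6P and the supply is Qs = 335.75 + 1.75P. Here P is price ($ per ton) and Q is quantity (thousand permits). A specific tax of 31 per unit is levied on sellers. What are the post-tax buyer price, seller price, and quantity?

P_b = 184, P_s = 153, Q = 603.5

With a tax of 31 on sellers, they supply based on the net price P_s = P_b - 31, so Qs = 281.5 + 1.75P_b.
Set Qd = Qs: 1707.5 - 6P_b = 281.5 + 1.75P_b, so 1426 = 7.75P_b and P_b = 184.
So P_s = 153 and the quantity traded is Q = 1707.5 - 6(184) = 603.5.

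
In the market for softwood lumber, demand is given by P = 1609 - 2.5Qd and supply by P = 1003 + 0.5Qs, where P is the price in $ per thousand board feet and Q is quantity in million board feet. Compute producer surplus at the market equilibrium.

Rewriting in direct form: Qd = 643.6 - 0.4P and Qs = -2006 + 2P.
Set Qd = Qs: 643.6 - 0.4P = -2006 + 2P, so 2649.6 = 2.4P and P* = 1104.
From the demand curve, Q* = 643.6 - 0.4(1104) = 202.
Supply choke price (Qs = 0): P = 1003. Producer surplus = ½ × (1104 - 1003) × 202 = 10201.

Producer surplus = 10201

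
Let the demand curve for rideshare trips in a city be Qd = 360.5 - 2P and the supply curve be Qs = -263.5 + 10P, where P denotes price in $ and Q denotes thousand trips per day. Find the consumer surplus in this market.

The market clears where 360.5 - 2P = -263.5 + 10P. Rearranging, 12P = 624, hence P* = 52.
Plugging P* into demand: Q* = 360.5 - 2(52) = 256.5.
Demand choke price (Qd = 0): P = 360.5/2 = 180.25. Consumer surplus = ½ × (180.25 - 52) × 256.5 = 16448.0625.

Consumer surplus = 16448.0625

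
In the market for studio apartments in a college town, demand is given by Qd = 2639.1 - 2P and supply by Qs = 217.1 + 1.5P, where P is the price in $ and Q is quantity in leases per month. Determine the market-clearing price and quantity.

At equilibrium Qd = Qs, so 2639.1 - 2P = 217.1 + 1.5P; collecting terms, 2422 = 3.5P and P* = 692.
From the demand curve, Q* = 2639.1 - 2(692) = 1255.1.

P* = 692, Q* = 1255.1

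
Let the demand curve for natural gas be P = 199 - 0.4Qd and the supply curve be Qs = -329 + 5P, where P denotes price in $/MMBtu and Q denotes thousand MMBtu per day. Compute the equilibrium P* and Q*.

In direct form, Qd = 497.5 - 2.5P.
The market clears where 497.5 - 2.5P = -329 + 5P. Rearranging, 7.5P = 826.5, hence P* = 110.2.
Then Q* = 497.5 - 2.5(110.2) = 222.

P* = 110.2, Q* = 222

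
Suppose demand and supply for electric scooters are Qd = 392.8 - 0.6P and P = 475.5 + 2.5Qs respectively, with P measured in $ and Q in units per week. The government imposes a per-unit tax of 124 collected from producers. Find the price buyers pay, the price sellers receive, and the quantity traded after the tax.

P_b = 632.6, P_s = 508.6, Q = 13.24

Rewriting in direct form: Qs = -190.2 + 0.4P.
Producers keep P_s = P_b - 124 per unit, so supply in terms of the buyer price is Qs = -239.8 + 0.4P_b.
Equate demand and the shifted supply: 392.8 - 0.6P_b = -239.8 + 0.4P_b, giving P_b = 632.6, so P_b = 632.6.
So P_s = 508.6 and the quantity traded is Q = 392.8 - 0.6(632.6) = 13.24.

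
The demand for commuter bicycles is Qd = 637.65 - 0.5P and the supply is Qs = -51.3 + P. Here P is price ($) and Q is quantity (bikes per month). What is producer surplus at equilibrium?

Producer surplus = 83232

The market clears where 637.65 - 0.5P = -51.3 + P. Rearranging, 1.5P = 688.95, hence P* = 459.3.
Plugging P* into demand: Q* = 637.65 - 0.5(459.3) = 408.
Supply choke price (Qs = 0): P = 51.3. Producer surplus = ½ × (459.3 - 51.3) × 408 = 83232.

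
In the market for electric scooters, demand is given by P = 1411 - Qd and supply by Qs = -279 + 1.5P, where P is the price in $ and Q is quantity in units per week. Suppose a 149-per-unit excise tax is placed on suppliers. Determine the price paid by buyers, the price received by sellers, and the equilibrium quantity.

P_b = 765.4, P_s = 616.4, Q = 645.6

Inverting to quantity form: Qd = 1411 - P.
Suppliers keep P_s = P_b - 149 per unit, so supply in terms of the buyer price is Qs = -502.5 + 1.5P_b.
Equate demand and the shifted supply: 1411 - P_b = -502.5 + 1.5P_b, giving 2.5P_b = 1913.5, so P_b = 765.4.
Then P_s = 765.4 - 149 = 616.4 and Q = 1411 - 765.4 = 645.6.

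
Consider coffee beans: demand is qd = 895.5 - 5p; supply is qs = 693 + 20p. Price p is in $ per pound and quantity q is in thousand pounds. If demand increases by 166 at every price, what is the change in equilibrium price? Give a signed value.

Δp = 6.64

Equating demand and supply, 895.5 - 5p = 693 + 20p gives 25p = 202.5, so p* = 8.1.
From the demand curve, q* = 895.5 - 5(8.1) = 855.
After the shift, demand is qd = 1061.5 - 5p.
Re-solving, 25p = 368.5 gives p = 14.74 and q = 987.8.
Δp = 14.74 - 8.1 = 6.64.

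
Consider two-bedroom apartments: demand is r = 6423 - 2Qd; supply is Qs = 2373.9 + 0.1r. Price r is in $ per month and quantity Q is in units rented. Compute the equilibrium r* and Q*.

Inverting to quantity form: Qd = 3211.5 - 0.5r.
Set Qd = Qs: 3211.5 - 0.5r = 2373.9 + 0.1r, so 837.6 = 0.6r and r* = 1396.
Then Q* = 3211.5 - 0.5(1396) = 2513.5.

r* = 1396, Q* = 2513.5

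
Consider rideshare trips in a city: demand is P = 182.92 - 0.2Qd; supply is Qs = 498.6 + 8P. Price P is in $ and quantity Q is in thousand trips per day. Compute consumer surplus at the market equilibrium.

Consumer surplus = 56942.116

In direct form, Qd = 914.6 - 5P.
At equilibrium Qd = Qs, so 914.6 - 5P = 498.6 + 8P; collecting terms, 416 = 13P and P* = 32.
Plugging P* into demand: Q* = 914.6 - 5(32) = 754.6.
Demand choke price (Qd = 0): P = 914.6/5 = 182.92. Consumer surplus = ½ × (182.92 - 32) × 754.6 = 56942.116.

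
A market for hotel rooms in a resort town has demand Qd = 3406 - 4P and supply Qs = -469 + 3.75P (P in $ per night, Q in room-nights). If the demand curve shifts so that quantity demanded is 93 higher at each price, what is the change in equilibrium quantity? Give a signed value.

ΔQ = 45

At equilibrium Qd = Qs, so 3406 - 4P = -469 + 3.75P; collecting terms, 3875 = 7.75P and P* = 500.
Substitute back: Q* = 3406 - 4(500) = 1406.
After the shift, demand is Qd = 3499 - 4P.
Re-solving, 7.75P = 3968 gives P = 512 and Q = 1451.
ΔQ = 1451 - 1406 = 45.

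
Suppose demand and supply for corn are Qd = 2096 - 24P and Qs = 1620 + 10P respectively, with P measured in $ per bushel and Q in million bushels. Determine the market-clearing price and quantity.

P* = 14, Q* = 1760

At equilibrium Qd = Qs, so 2096 - 24P = 1620 + 10P; collecting terms, 476 = 34P and P* = 14.
Substitute back: Q* = 2096 - 24(14) = 1760.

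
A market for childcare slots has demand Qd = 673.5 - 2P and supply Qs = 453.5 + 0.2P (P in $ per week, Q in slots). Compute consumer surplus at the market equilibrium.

At equilibrium Qd = Qs, so 673.5 - 2P = 453.5 + 0.2P; collecting terms, 220 = 2.2P and P* = 100.
From the demand curve, Q* = 673.5 - 2(100) = 473.5.
Demand choke price (Qd = 0): P = 673.5/2 = 336.75. Consumer surplus = ½ × (336.75 - 100) × 473.5 = 56050.5625.

Consumer surplus = 56050.5625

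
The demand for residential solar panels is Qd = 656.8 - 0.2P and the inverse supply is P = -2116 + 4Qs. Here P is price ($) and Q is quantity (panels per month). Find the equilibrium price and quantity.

Solving each curve for Q: Qs = 529 + 0.25P.
Equating demand and supply, 656.8 - 0.2P = 529 + 0.25P gives 0.45P = 127.8, so P* = 284.
Then Q* = 656.8 - 0.2(284) = 600.

P* = 284, Q* = 600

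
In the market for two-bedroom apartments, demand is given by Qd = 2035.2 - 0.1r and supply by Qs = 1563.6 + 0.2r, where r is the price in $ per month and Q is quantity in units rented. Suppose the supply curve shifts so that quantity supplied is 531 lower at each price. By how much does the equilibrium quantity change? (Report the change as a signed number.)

ΔQ = -177

At equilibrium Qd = Qs, so 2035.2 - 0.1r = 1563.6 + 0.2r; collecting terms, 471.6 = 0.3r and r* = 1572.
Then Q* = 2035.2 - 0.1(1572) = 1878.
After the shift, supply is Qs = 1032.6 + 0.2r.
New equilibrium: 1002.6 = 0.3r, so r = 3342 and Q = 1701.
ΔQ = 1701 - 1878 = -177.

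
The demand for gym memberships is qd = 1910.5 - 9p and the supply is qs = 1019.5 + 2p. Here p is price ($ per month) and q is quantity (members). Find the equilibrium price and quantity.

p* = 81, q* = 1181.5

Equating demand and supply, 1910.5 - 9p = 1019.5 + 2p gives 11p = 891, so p* = 81.
Substitute back: q* = 1910.5 - 9(81) = 1181.5.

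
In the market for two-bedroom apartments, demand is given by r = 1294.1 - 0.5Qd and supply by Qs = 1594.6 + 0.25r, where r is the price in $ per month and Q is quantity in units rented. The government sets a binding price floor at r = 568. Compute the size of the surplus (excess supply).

In direct form, Qd = 2588.2 - 2r.
Evaluating both curves at the floor price 568 gives Qd = 1452.2, Qs = 1736.6.
Surplus = Qs - Qd = 1736.6 - 1452.2 = 284.4.

Surplus = 284.4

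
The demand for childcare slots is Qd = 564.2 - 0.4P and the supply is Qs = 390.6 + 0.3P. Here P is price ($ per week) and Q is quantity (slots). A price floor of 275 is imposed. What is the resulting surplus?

At P = 275: Qd = 454.2 and Qs = 473.1.
Surplus = Qs - Qd = 473.1 - 454.2 = 18.9.

Surplus = 18.9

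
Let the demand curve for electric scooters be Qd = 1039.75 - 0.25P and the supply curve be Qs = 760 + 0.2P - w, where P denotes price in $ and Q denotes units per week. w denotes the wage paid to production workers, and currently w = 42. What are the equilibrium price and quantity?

With w = 42, supply is Qs = 718 + 0.2P.
Set Qd = Qs: 1039.75 - 0.25P = 718 + 0.2P, so 321.75 = 0.45P and P* = 715.
Then Q* = 1039.75 - 0.25(715) = 861.

P* = 715, Q* = 861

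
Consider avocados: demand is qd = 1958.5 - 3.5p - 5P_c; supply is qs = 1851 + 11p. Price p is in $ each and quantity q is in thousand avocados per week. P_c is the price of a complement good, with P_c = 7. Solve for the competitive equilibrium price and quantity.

With P_c = 7, demand is qd = 1923.5 - 3.5p.
Set qd = qs: 1923.5 - 3.5p = 1851 + 11p, so 72.5 = 14.5p and p* = 5.
From the demand curve, q* = 1923.5 - 3.5(5) = 1906.

p* = 5, q* = 1906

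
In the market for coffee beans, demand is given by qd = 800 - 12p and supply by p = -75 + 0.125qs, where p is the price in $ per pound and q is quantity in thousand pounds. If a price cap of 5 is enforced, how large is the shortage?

Shortage = 100

Rewriting in direct form: qs = 600 + 8p.
Evaluating both curves at the ceiling price 5 gives qd = 740, qs = 640.
Shortage = qd - qs = 740 - 640 = 100.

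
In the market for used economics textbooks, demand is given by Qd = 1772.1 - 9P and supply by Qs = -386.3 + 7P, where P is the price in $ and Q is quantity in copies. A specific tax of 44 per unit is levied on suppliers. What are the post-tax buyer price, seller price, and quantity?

With a tax of 44 on suppliers, they supply based on the net price P_s = P_b - 44, so Qs = -694.3 + 7P_b.
Market clearing requires 1772.1 - 9P_b = -694.3 + 7P_b; hence 2466.4 = 16P_b and P_b = 154.15.
Then P_s = 154.15 - 44 = 110.15 and Q = 1772.1 - 9(154.15) = 384.75.

P_b = 154.15, P_s = 110.15, Q = 384.75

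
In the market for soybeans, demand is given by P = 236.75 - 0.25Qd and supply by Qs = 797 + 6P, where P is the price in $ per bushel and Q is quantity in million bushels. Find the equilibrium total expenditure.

Solving each curve for Q: Qd = 947 - 4P.
At equilibrium Qd = Qs, so 947 - 4P = 797 + 6P; collecting terms, 150 = 10P and P* = 15.
Substitute back: Q* = 947 - 4(15) = 887.
Total expenditure = P* × Q* = 15 × 887 = 13305.

Total expenditure = 13305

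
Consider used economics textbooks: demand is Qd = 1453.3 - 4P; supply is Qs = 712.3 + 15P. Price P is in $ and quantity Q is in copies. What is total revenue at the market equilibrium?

Total revenue = 50594.7

At equilibrium Qd = Qs, so 1453.3 - 4P = 712.3 + 15P; collecting terms, 741 = 19P and P* = 39.
Plugging P* into demand: Q* = 1453.3 - 4(39) = 1297.3.
Total revenue = P* × Q* = 39 × 1297.3 = 50594.7.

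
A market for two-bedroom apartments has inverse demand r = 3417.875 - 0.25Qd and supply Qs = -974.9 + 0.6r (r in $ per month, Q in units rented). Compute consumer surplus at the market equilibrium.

Consumer surplus = 109395.03125

Inverting to quantity form: Qd = 13671.5 - 4r.
Equating demand and supply, 13671.5 - 4r = -974.9 + 0.6r gives 4.6r = 14646.4, so r* = 3184.
Then Q* = 13671.5 - 4(3184) = 935.5.
Demand choke price (Qd = 0): r = 13671.5/4 = 3417.875. Consumer surplus = ½ × (3417.875 - 3184) × 935.5 = 109395.03125.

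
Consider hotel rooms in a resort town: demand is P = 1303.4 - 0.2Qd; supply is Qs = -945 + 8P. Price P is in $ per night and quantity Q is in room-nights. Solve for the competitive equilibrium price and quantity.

Solving each curve for Q: Qd = 6517 - 5P.
Set Qd = Qs: 6517 - 5P = -945 + 8P, so 7462 = 13P and P* = 574.
Plugging P* into demand: Q* = 6517 - 5(574) = 3647.

P* = 574, Q* = 3647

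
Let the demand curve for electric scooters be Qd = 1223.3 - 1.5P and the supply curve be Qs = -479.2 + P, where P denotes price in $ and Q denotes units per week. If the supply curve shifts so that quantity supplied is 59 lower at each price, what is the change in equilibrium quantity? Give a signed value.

ΔQ = -35.4

Equating demand and supply, 1223.3 - 1.5P = -479.2 + P gives 2.5P = 1702.5, so P* = 681.
From the demand curve, Q* = 1223.3 - 1.5(681) = 201.8.
After the shift, supply is Qs = -538.2 + P.
New equilibrium: 1761.5 = 2.5P, so P = 704.6 and Q = 166.4.
ΔQ = 166.4 - 201.8 = -35.4.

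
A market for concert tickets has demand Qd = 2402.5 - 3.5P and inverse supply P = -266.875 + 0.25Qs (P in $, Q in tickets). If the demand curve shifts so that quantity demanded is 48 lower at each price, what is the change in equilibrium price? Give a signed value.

Rewriting in direct form: Qs = 1067.5 + 4P.
Set Qd = Qs: 2402.5 - 3.5P = 1067.5 + 4P, so 1335 = 7.5P and P* = 178.
From the demand curve, Q* = 2402.5 - 3.5(178) = 1779.5.
After the shift, demand is Qd = 2354.5 - 3.5P.
The new intersection has 1287 = 7.5P, i.e. P = 171.6, Q = 1753.9.
ΔP = 171.6 - 178 = -6.4.

ΔP = -6.4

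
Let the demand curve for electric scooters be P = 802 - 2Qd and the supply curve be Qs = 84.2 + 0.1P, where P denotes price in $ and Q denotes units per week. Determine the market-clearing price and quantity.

P* = 528, Q* = 137

Rewriting in direct form: Qd = 401 - 0.5P.
The market clears where 401 - 0.5P = 84.2 + 0.1P. Rearranging, 0.6P = 316.8, hence P* = 528.
Plugging P* into demand: Q* = 401 - 0.5(528) = 137.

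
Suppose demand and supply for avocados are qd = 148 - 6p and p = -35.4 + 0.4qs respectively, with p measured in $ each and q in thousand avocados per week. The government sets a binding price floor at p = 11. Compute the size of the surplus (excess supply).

Solving each curve for q: qs = 88.5 + 2.5p.
With p fixed at 11, quantity demanded is 82 and quantity supplied is 116.
Surplus = qs - qd = 116 - 82 = 34.

Surplus = 34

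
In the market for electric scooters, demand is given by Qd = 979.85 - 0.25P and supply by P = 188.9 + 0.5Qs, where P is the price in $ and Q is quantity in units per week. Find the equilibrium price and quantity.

Inverting to quantity form: Qs = -377.8 + 2P.
At equilibrium Qd = Qs, so 979.85 - 0.25P = -377.8 + 2P; collecting terms, 1357.65 = 2.25P and P* = 603.4.
From the demand curve, Q* = 979.85 - 0.25(603.4) = 829.

P* = 603.4, Q* = 829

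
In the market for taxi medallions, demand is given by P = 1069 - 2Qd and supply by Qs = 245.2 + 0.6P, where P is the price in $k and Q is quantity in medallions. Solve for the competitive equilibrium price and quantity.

Inverting to quantity form: Qd = 534.5 - 0.5P.
Set Qd = Qs: 534.5 - 0.5P = 245.2 + 0.6P, so 289.3 = 1.1P and P* = 263.
From the demand curve, Q* = 534.5 - 0.5(263) = 403.

P* = 263, Q* = 403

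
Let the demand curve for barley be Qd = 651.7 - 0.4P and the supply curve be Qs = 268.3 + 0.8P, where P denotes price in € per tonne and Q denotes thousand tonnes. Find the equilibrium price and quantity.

At equilibrium Qd = Qs, so 651.7 - 0.4P = 268.3 + 0.8P; collecting terms, 383.4 = 1.2P and P* = 319.5.
Substitute back: Q* = 651.7 - 0.4(319.5) = 523.9.

P* = 319.5, Q* = 523.9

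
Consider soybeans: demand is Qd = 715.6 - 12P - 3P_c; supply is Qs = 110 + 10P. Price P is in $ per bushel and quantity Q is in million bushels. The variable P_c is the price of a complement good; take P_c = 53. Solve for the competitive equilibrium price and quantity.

With P_c = 53, demand is Qd = 556.6 - 12P.
The market clears where 556.6 - 12P = 110 + 10P. Rearranging, 22P = 446.6, hence P* = 20.3.
Substitute back: Q* = 556.6 - 12(20.3) = 313.

P* = 20.3, Q* = 313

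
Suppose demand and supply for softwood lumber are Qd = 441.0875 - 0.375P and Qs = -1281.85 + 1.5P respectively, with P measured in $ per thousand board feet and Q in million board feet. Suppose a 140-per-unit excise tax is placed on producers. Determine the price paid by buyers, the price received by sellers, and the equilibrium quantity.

With a tax of 140 on producers, they supply based on the net price P_s = P_b - 140, so Qs = -1491.85 + 1.5P_b.
Equate demand and the shifted supply: 441.0875 - 0.375P_b = -1491.85 + 1.5P_b, giving 1.875P_b = 1932.9375, so P_b = 1030.9.
Then P_s = 1030.9 - 140 = 890.9 and Q = 441.0875 - 0.375(1030.9) = 54.5.

P_b = 1030.9, P_s = 890.9, Q = 54.5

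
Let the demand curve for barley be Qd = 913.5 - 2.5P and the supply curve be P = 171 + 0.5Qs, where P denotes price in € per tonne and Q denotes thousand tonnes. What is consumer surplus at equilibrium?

In direct form, Qs = -342 + 2P.
At equilibrium Qd = Qs, so 913.5 - 2.5P = -342 + 2P; collecting terms, 1255.5 = 4.5P and P* = 279.
Substitute back: Q* = 913.5 - 2.5(279) = 216.
Demand choke price (Qd = 0): P = 913.5/2.5 = 365.4. Consumer surplus = ½ × (365.4 - 279) × 216 = 9331.2.

Consumer surplus = 9331.2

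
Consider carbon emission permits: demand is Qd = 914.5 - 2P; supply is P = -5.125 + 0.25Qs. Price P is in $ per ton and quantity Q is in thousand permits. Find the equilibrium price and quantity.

P* = 149, Q* = 616.5

In direct form, Qs = 20.5 + 4P.
Set Qd = Qs: 914.5 - 2P = 20.5 + 4P, so 894 = 6P and P* = 149.
Then Q* = 914.5 - 2(149) = 616.5.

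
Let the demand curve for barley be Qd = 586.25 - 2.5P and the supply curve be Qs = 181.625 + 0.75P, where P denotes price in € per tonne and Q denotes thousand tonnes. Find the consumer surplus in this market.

Set Qd = Qs: 586.25 - 2.5P = 181.625 + 0.75P, so 404.625 = 3.25P and P* = 124.5.
Substitute back: Q* = 586.25 - 2.5(124.5) = 275.
Demand choke price (Qd = 0): P = 586.25/2.5 = 234.5. Consumer surplus = ½ × (234.5 - 124.5) × 275 = 15125.

Consumer surplus = 15125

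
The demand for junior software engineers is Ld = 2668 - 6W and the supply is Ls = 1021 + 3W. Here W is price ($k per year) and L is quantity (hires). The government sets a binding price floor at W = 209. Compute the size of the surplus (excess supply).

Surplus = 234

With W fixed at 209, quantity demanded is 1414 and quantity supplied is 1648.
Surplus = Ls - Ld = 1648 - 1414 = 234.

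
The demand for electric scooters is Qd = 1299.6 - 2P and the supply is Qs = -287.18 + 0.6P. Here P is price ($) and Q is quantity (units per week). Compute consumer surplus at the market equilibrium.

Consumer surplus = 1560.25

The market clears where 1299.6 - 2P = -287.18 + 0.6P. Rearranging, 2.6P = 1586.78, hence P* = 610.3.
Then Q* = 1299.6 - 2(610.3) = 79.
Demand choke price (Qd = 0): P = 1299.6/2 = 649.8. Consumer surplus = ½ × (649.8 - 610.3) × 79 = 1560.25.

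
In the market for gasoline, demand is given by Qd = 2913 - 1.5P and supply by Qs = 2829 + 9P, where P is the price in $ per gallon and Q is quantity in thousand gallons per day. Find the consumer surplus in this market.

At equilibrium Qd = Qs, so 2913 - 1.5P = 2829 + 9P; collecting terms, 84 = 10.5P and P* = 8.
Substitute back: Q* = 2913 - 1.5(8) = 2901.
Demand choke price (Qd = 0): P = 2913/1.5 = 1942. Consumer surplus = ½ × (1942 - 8) × 2901 = 2805267.

Consumer surplus = 2805267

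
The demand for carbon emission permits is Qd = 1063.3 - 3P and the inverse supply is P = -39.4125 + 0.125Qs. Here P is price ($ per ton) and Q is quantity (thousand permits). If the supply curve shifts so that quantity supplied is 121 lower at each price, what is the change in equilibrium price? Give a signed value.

ΔP = 11

Solving each curve for Q: Qs = 315.3 + 8P.
At equilibrium Qd = Qs, so 1063.3 - 3P = 315.3 + 8P; collecting terms, 748 = 11P and P* = 68.
From the demand curve, Q* = 1063.3 - 3(68) = 859.3.
After the shift, supply is Qs = 194.3 + 8P.
New equilibrium: 869 = 11P, so P = 79 and Q = 826.3.
ΔP = 79 - 68 = 11.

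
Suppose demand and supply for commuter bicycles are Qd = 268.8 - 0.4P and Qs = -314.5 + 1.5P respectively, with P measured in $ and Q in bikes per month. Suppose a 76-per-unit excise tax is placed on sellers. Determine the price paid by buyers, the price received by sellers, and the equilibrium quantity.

P_b = 367, P_s = 291, Q = 122

The tax drives a wedge P_b - P_s = 76. Substituting P_s = P_b - 76 into supply: Qs = -428.5 + 1.5P_b.
Market clearing requires 268.8 - 0.4P_b = -428.5 + 1.5P_b; hence 697.3 = 1.9P_b and P_b = 367.
So P_s = 291 and the quantity traded is Q = 268.8 - 0.4(367) = 122.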